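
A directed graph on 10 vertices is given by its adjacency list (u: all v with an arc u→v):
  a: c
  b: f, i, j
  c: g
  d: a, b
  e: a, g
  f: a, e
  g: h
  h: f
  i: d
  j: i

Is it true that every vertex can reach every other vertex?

There is no directed path from c to b, so the graph is not strongly connected.

No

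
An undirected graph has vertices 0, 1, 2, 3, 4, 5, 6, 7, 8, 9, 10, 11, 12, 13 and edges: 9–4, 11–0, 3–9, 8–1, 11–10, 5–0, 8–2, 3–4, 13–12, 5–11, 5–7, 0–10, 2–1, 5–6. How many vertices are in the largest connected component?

6

Starting from 12 we can reach 12, 13. That is one component of size 2.
Starting from 1 we can reach 1, 2, 8. That is one component of size 3.
Starting from 3 we can reach 3, 4, 9. That is one component of size 3.
Starting from 0 we can reach 0, 5, 6, 7, 10, 11. That is one component of size 6.
The largest has 6 vertices.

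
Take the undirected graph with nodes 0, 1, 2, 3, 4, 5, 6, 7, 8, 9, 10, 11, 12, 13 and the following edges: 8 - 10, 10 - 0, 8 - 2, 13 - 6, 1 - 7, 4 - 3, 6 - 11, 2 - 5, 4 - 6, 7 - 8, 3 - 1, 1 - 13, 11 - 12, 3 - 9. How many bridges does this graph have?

The edges on the cycle 4-3-1-13-6-4 are not bridges since each lies on that cycle.
But removing 2 - 5 disconnects 2 from 5; removing 11 - 12 disconnects 11 from 12; removing 1 - 7 disconnects 1 from 7; removing 2 - 8 disconnects 2 from 8 — these are bridges.
In total 9 edges are bridges.

9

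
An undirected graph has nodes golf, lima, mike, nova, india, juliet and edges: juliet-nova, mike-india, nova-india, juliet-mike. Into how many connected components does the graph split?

3

lima is isolated — a component by itself.
golf is isolated — a component by itself.
Starting from mike we can reach mike, nova, india, juliet. That is one component of size 4.
Total: 3 components.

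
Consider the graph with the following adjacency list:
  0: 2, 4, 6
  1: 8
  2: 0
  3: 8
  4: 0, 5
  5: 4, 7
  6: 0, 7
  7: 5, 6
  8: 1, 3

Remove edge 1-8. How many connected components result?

3

Before removal there are 2 components.
1-8 is a bridge — removing it separates 1's side from 8's side.
After removal: 3 components.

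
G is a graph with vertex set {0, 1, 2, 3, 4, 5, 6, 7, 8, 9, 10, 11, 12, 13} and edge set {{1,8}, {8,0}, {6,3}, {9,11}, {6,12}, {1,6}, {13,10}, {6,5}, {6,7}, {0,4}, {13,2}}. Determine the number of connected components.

Starting from 9 we can reach 9, 11. That is one component of size 2.
Starting from 2 we can reach 2, 10, 13. That is one component of size 3.
Starting from 0 we can reach 0, 1, 3, 4, 5, 6, 7, 8, 12. That is one component of size 9.
Total: 3 components.

3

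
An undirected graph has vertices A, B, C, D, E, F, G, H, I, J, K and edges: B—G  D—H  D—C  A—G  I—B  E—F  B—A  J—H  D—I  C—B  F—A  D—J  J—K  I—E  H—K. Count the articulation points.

Removing D increases the component count from 1 to 2, so D is a cut vertex.
By contrast removing B leaves 1 component; it is not a cut vertex. No other vertex is a cut vertex either.

1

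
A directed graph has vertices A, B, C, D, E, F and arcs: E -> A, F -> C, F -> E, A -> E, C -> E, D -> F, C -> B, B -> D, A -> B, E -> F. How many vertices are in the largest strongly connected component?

6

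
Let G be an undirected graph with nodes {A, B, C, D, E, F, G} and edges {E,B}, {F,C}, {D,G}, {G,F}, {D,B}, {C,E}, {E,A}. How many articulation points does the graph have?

1

Removing E increases the component count from 1 to 2, so E is a cut vertex.
By contrast removing C leaves 1 component; it is not a cut vertex. No other vertex is a cut vertex either.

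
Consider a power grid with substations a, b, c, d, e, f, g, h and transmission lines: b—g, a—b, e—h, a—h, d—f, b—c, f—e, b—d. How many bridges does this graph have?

2

The edges on the cycle a-b-d-f-e-h-a are not bridges since each lies on that cycle.
But removing b—g disconnects b from g; removing b—c disconnects b from c — these are bridges.
That makes 2 bridges.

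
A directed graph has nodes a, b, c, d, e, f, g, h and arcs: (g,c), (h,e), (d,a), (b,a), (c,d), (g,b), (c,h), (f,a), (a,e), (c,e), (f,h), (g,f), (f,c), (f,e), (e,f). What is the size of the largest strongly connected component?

6

{a, c, d, e, f, h} are all mutually reachable — one SCC of size 6.
{b} is an SCC by itself.
{g} is an SCC by itself.
The largest has 6 vertices.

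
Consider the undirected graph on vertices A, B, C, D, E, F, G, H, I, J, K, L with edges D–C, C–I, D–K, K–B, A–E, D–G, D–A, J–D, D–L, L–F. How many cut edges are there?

removing D–K disconnects D from K; removing B–K disconnects B from K; removing D–J disconnects D from J; removing C–D disconnects C from D — these are bridges.
In total 10 edges are bridges.

10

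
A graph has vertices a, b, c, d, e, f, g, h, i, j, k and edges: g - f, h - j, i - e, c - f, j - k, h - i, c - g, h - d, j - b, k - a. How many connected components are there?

2

Starting from c we can reach c, f, g. That is one component of size 3.
Starting from a we can reach a, b, d, e, h, i, j, k. That is one component of size 8.
Total: 2 components.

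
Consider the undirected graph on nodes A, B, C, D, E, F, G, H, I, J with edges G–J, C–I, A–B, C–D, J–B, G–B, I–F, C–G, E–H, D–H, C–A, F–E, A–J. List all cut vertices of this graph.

C

Removing C increases the component count from 1 to 2, so C is a cut vertex.
By contrast removing J leaves 1 component; it is not a cut vertex. No other vertex is a cut vertex either.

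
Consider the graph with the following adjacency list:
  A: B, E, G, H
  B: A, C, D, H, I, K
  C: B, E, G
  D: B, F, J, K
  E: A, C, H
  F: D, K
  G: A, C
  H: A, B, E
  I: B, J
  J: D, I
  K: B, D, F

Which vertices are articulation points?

Removing B increases the component count from 1 to 2, so B is a cut vertex.
By contrast removing G leaves 1 component; it is not a cut vertex. No other vertex is a cut vertex either.

B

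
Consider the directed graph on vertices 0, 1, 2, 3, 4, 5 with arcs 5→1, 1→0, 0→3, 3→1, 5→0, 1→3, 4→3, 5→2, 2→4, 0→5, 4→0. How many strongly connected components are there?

{0, 1, 2, 3, 4, 5} are all mutually reachable — one SCC of size 6.
That gives 1 strongly connected component.

1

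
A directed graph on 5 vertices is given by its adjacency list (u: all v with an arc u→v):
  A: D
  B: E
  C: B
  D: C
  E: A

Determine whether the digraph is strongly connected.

Yes

From D we can reach every vertex (A, B, C, D, E), and every vertex can reach D (A, B, C, D, E). So the whole graph is one strongly connected component.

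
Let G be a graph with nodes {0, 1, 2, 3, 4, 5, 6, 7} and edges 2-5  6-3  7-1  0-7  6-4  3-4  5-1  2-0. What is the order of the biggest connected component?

5

Starting from 3 we can reach 3, 4, 6. That is one component of size 3.
Starting from 0 we can reach 0, 1, 2, 5, 7. That is one component of size 5.
The largest has 5 vertices.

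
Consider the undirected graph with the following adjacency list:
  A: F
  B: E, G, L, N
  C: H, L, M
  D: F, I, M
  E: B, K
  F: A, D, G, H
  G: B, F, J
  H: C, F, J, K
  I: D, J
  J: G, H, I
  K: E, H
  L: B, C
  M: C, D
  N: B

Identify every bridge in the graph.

A-F, B-N

The edges on the cycle H-J-I-D-M-C-H are not bridges since each lies on that cycle.
But removing F-A disconnects F from A; removing B-N disconnects B from N — these are bridges.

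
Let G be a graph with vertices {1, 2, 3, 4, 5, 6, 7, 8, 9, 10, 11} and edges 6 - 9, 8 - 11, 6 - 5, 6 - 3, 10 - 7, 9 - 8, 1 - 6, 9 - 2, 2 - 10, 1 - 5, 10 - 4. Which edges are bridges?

10-2, 10-4, 10-7, 11-8, 2-9, 3-6, 6-9, 8-9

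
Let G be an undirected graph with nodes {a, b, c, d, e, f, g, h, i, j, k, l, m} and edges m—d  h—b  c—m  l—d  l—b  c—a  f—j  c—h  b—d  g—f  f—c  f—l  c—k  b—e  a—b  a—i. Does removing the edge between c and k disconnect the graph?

Removing c—k leaves no path between c and k: the component count goes from 1 to 2. So it is a bridge.

Yes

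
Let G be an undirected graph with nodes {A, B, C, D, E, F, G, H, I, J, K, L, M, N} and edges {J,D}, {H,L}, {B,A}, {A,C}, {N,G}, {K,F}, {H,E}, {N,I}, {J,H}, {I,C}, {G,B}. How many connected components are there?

M is isolated — a component by itself.
Starting from F we can reach F, K. That is one component of size 2.
Starting from D we can reach D, E, H, J, L. That is one component of size 5.
Starting from A we can reach A, B, C, G, I, N. That is one component of size 6.
Total: 4 components.

4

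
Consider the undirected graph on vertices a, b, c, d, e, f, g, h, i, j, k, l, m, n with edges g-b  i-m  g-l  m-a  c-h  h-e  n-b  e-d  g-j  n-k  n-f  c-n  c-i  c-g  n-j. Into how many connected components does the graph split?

Starting from a we can reach a, b, c, d, e, f, g, h, i, j, k, l, m, n. That is one component of size 14.
Total: 1 component.

1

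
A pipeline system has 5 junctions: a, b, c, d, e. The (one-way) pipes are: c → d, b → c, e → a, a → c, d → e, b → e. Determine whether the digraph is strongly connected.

There is no directed path from c to b, so the graph is not strongly connected.

No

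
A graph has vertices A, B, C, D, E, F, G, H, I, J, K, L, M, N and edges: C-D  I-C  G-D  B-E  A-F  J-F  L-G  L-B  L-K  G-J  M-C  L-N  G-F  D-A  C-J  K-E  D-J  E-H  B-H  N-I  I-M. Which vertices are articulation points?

L

Removing L increases the component count from 1 to 2, so L is a cut vertex.
By contrast removing J leaves 1 component; it is not a cut vertex. No other vertex is a cut vertex either.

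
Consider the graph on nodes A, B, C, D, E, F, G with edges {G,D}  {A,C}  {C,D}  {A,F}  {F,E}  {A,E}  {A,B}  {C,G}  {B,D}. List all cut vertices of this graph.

Removing A increases the component count from 1 to 2, so A is a cut vertex.
By contrast removing B leaves 1 component; it is not a cut vertex. No other vertex is a cut vertex either.

A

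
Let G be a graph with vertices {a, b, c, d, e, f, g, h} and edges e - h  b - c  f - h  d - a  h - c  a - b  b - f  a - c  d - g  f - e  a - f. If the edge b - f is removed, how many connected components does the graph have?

1

b and f are still connected via b-a-f, so the component count stays at 1.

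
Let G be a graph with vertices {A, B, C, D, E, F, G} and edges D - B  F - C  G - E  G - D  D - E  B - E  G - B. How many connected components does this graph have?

A is isolated — a component by itself.
Starting from C we can reach C, F. That is one component of size 2.
Starting from B we can reach B, D, E, G. That is one component of size 4.
Total: 3 components.

3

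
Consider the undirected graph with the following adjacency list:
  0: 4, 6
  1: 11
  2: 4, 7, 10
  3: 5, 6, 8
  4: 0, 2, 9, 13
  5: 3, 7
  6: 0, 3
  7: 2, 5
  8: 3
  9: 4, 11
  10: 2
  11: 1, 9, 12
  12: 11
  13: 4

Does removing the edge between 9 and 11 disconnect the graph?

Removing 9-11 leaves no path between 9 and 11: the component count goes from 1 to 2. So it is a bridge.

Yes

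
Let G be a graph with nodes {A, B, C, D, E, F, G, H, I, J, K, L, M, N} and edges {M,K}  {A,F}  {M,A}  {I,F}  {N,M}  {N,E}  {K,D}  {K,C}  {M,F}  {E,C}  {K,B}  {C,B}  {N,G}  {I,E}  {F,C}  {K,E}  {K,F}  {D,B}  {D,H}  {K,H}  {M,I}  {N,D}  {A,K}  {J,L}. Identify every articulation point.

Removing N increases the component count from 2 to 3, so N is a cut vertex.
By contrast removing M leaves 2 components; it is not a cut vertex. No other vertex is a cut vertex either.

N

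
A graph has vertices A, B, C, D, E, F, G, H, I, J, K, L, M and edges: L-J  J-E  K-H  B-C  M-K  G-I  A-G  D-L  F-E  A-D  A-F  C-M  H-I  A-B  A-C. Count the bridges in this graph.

0

The edges on the cycle A-D-L-J-E-F-A are not bridges since each lies on that cycle.
Every edge lies on some cycle, so there are no bridges.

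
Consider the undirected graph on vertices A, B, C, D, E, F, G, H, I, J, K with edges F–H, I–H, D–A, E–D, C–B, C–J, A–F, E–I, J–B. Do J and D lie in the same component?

No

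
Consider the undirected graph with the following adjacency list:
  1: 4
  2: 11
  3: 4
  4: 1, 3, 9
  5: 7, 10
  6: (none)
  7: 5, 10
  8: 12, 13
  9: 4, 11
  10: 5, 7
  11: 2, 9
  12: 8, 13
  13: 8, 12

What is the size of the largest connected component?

6 is isolated — a component by itself.
Starting from 8 we can reach 8, 12, 13. That is one component of size 3.
Starting from 5 we can reach 5, 7, 10. That is one component of size 3.
Starting from 1 we can reach 1, 2, 3, 4, 9, 11. That is one component of size 6.
The largest has 6 vertices.

6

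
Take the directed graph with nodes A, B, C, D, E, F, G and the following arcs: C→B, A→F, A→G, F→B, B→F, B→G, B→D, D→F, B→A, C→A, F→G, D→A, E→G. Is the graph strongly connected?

No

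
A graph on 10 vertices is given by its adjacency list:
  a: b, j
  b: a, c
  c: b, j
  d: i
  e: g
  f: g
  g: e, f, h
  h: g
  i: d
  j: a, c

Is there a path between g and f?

Yes

From g we can reach e, f, g, h, which includes f.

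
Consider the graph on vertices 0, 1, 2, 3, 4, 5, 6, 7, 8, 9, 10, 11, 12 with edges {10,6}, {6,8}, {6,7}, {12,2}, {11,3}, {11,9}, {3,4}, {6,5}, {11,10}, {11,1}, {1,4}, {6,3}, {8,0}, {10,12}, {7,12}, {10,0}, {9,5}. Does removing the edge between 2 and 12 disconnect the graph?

Yes

Removing 2—12 leaves no path between 2 and 12: the component count goes from 1 to 2. So it is a bridge.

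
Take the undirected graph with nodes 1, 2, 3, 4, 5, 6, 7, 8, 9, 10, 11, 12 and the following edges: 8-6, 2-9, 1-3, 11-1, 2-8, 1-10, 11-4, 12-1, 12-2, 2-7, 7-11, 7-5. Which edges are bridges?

1-10, 1-3, 11-4, 2-8, 2-9, 5-7, 6-8

The edges on the cycle 12-2-7-11-1-12 are not bridges since each lies on that cycle.
But removing 2-8 disconnects 2 from 8; removing 8-6 disconnects 8 from 6; removing 7-5 disconnects 7 from 5; removing 2-9 disconnects 2 from 9 — these are bridges.
In total 7 edges are bridges.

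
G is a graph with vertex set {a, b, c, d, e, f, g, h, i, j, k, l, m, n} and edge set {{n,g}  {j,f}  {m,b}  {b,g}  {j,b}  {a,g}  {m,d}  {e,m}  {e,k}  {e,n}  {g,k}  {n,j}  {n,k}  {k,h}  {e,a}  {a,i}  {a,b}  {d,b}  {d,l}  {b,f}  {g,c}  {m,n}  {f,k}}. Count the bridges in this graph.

The edges on the cycle e-a-b-d-m-e are not bridges since each lies on that cycle.
But removing a-i disconnects a from i; removing g-c disconnects g from c; removing h-k disconnects h from k; removing d-l disconnects d from l — these are bridges.
That makes 4 bridges.

4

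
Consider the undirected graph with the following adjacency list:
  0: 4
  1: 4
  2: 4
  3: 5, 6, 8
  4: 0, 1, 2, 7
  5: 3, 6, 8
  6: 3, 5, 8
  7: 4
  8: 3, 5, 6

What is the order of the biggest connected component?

Starting from 3 we can reach 3, 5, 6, 8. That is one component of size 4.
Starting from 0 we can reach 0, 1, 2, 4, 7. That is one component of size 5.
The largest has 5 vertices.

5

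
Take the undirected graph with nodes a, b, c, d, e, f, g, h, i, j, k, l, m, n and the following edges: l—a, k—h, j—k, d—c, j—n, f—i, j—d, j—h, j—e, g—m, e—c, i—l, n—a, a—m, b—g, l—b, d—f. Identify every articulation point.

j

Removing j increases the component count from 1 to 2, so j is a cut vertex.
By contrast removing l leaves 1 component; it is not a cut vertex. No other vertex is a cut vertex either.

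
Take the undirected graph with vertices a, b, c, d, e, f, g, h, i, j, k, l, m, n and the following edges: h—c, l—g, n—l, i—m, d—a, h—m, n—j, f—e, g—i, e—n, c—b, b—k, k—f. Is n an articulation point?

Yes

Deleting n raises the number of components from 2 to 3, so n is a cut vertex.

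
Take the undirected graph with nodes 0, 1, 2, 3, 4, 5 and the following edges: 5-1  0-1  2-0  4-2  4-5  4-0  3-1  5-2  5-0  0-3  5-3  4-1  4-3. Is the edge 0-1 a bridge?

After removing 0-1, the path 0-4-1 still connects them, so the edge is not a bridge.

No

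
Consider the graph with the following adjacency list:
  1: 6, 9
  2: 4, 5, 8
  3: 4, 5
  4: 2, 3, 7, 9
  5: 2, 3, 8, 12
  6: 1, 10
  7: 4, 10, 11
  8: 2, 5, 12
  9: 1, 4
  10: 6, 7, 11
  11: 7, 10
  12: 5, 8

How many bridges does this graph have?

0

The edges on the cycle 5-12-8-5 are not bridges since each lies on that cycle.
Every edge lies on some cycle, so there are no bridges.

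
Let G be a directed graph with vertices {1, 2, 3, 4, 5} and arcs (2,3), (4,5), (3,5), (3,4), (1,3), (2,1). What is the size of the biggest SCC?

1

{4} is an SCC by itself.
{1} is an SCC by itself.
{2} is an SCC by itself.
{3} is an SCC by itself.
{5} is an SCC by itself.
The largest has 1 vertex.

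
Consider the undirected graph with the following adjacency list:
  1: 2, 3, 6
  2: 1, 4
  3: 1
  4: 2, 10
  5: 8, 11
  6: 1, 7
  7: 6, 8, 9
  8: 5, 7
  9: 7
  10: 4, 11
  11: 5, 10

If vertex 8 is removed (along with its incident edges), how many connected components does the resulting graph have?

1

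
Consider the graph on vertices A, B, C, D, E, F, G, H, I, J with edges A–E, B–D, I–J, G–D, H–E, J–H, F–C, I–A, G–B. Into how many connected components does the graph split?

3

Starting from C we can reach C, F. That is one component of size 2.
Starting from B we can reach B, D, G. That is one component of size 3.
Starting from A we can reach A, E, H, I, J. That is one component of size 5.
Total: 3 components.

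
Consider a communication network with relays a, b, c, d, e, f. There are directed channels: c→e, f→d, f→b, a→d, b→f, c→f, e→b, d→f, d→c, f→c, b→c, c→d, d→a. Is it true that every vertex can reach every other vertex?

Yes

From c we can reach every vertex (a, b, c, d, e, f), and every vertex can reach c (a, b, c, d, e, f). So the whole graph is one strongly connected component.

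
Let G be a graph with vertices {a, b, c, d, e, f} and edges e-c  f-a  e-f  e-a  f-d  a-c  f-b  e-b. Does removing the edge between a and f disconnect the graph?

After removing a-f, the path a-e-f still connects them, so the edge is not a bridge.

No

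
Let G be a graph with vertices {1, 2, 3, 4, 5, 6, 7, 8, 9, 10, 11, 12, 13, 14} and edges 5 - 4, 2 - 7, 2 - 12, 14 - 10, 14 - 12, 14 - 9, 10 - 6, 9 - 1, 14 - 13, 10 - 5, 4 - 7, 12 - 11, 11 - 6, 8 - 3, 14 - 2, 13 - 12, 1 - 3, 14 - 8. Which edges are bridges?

none

The edges on the cycle 14-13-12-14 are not bridges since each lies on that cycle.
Every edge lies on some cycle, so there are no bridges.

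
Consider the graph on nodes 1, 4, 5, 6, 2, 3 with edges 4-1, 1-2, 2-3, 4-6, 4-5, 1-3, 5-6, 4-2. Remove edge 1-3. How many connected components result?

1 and 3 are still connected via 1-2-3, so the component count stays at 1.

1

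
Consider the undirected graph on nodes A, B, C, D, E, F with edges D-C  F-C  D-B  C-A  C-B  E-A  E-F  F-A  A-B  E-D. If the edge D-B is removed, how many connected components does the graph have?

1

D and B are still connected via D-C-B, so the component count stays at 1.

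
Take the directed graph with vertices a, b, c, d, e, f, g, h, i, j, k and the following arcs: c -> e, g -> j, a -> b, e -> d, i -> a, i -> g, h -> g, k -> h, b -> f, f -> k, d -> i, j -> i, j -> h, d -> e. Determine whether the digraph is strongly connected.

There is no directed path from k to e, so the graph is not strongly connected.

No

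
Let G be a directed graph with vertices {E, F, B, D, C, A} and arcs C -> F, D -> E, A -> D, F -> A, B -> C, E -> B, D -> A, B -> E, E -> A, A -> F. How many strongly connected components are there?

1

{A, B, C, D, E, F} are all mutually reachable — one SCC of size 6.
That gives 1 strongly connected component.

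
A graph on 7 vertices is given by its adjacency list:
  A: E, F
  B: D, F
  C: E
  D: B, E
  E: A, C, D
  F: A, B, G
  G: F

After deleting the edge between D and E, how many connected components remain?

1

D and E are still connected via D-B-F-A-E, so the component count stays at 1.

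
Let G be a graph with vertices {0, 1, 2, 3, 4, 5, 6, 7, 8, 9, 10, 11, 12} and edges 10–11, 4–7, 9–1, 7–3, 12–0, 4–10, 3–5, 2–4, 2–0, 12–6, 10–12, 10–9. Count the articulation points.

6

Removing 3 increases the component count from 2 to 3, so 3 is a cut vertex.
Removing 4 increases the component count from 2 to 3, so 4 is a cut vertex.
Removing 7 increases the component count from 2 to 3, so 7 is a cut vertex.
Likewise 9, 10, 12 are cut vertices.
By contrast removing 11 leaves 2 components; it is not a cut vertex. No other vertex is a cut vertex either.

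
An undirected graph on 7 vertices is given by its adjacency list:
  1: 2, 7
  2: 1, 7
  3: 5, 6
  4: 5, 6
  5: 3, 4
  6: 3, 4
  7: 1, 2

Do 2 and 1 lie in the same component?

Yes

From 2 we can reach 1, 2, 7, which includes 1.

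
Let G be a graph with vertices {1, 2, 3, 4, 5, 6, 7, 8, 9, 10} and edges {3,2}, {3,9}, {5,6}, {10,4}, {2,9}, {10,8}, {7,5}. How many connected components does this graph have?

4

1 is isolated — a component by itself.
Starting from 2 we can reach 2, 3, 9. That is one component of size 3.
Starting from 5 we can reach 5, 6, 7. That is one component of size 3.
Starting from 4 we can reach 4, 8, 10. That is one component of size 3.
Total: 4 components.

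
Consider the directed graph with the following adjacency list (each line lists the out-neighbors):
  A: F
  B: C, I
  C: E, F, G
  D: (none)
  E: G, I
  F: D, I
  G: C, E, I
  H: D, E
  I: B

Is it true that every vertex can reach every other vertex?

There is no directed path from H to A, so the graph is not strongly connected.

No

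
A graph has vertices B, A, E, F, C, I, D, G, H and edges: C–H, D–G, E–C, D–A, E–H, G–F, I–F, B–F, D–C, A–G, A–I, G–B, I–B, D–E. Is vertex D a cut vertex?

Yes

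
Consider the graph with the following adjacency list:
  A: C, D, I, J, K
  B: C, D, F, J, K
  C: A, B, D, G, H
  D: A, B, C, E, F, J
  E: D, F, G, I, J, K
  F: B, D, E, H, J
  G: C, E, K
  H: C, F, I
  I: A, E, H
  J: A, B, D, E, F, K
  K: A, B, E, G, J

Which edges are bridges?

The edges on the cycle A-D-E-G-C-A are not bridges since each lies on that cycle.
Every edge lies on some cycle, so there are no bridges.

none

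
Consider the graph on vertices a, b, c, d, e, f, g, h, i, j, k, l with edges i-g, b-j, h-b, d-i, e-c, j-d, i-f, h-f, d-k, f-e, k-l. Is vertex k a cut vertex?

Deleting k raises the number of components from 2 to 3, so k is a cut vertex.

Yes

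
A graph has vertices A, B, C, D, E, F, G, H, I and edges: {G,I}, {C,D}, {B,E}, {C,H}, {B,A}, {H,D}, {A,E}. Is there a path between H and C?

From H we can reach C, D, H, which includes C.

Yes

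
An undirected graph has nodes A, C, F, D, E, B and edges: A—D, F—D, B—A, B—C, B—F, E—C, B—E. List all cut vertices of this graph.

B

Removing B increases the component count from 1 to 2, so B is a cut vertex.
By contrast removing A leaves 1 component; it is not a cut vertex. No other vertex is a cut vertex either.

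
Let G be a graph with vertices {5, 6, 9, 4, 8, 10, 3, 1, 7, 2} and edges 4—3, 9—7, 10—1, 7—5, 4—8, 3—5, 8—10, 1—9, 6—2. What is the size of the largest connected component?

Starting from 2 we can reach 2, 6. That is one component of size 2.
Starting from 1 we can reach 1, 3, 4, 5, 7, 8, 9, 10. That is one component of size 8.
The largest has 8 vertices.

8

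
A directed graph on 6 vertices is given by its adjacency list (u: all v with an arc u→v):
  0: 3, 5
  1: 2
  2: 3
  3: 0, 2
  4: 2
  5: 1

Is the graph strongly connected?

No

There is no directed path from 2 to 4, so the graph is not strongly connected.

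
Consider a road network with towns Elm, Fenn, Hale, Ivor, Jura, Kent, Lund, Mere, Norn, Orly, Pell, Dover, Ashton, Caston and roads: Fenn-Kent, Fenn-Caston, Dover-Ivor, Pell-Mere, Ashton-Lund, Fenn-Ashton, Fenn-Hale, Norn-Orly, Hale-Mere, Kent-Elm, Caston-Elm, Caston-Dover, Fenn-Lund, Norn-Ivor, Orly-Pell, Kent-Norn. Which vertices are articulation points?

Fenn

Removing Fenn increases the component count from 2 to 3, so Fenn is a cut vertex.
By contrast removing Caston leaves 2 components; it is not a cut vertex. No other vertex is a cut vertex either.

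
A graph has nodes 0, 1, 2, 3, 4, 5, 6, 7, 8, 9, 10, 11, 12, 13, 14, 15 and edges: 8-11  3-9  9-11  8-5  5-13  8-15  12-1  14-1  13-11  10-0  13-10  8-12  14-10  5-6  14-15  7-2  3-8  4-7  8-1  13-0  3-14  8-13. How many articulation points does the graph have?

Removing 5 increases the component count from 2 to 3, so 5 is a cut vertex.
Removing 7 increases the component count from 2 to 3, so 7 is a cut vertex.
By contrast removing 2 leaves 2 components; it is not a cut vertex. No other vertex is a cut vertex either.

2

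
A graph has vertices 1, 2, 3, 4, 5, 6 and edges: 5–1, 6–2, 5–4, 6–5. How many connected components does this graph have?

2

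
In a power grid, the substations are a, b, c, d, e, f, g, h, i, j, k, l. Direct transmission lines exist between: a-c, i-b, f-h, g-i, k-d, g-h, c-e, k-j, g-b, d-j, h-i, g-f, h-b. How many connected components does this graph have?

4

l is isolated — a component by itself.
Starting from d we can reach d, j, k. That is one component of size 3.
Starting from a we can reach a, c, e. That is one component of size 3.
Starting from b we can reach b, f, g, h, i. That is one component of size 5.
Total: 4 components.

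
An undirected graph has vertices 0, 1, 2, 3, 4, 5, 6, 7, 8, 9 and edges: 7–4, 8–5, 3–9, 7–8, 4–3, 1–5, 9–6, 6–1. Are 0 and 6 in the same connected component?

The component containing 0 is {0}, and 6 is not in it.

No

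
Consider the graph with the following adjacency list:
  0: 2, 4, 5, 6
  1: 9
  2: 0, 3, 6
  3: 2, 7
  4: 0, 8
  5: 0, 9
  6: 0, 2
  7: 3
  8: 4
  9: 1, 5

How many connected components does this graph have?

Starting from 0 we can reach 0, 1, 2, 3, 4, 5, 6, 7, 8, 9. That is one component of size 10.
Total: 1 component.

1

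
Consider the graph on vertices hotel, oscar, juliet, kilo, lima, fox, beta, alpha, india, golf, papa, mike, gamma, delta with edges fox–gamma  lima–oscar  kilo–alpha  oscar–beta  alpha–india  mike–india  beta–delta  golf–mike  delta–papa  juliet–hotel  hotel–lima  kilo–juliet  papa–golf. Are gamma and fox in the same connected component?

From gamma we can reach fox, gamma, which includes fox.

Yes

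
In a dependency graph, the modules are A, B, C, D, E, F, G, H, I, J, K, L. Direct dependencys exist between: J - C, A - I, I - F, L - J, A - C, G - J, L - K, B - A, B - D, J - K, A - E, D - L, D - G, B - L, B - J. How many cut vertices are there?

2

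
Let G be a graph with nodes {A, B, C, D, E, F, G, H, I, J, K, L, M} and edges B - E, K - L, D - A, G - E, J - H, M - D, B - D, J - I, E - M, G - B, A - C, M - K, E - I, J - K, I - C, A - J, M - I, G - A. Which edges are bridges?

The edges on the cycle G-B-D-M-E-G are not bridges since each lies on that cycle.
But removing J - H disconnects J from H; removing L - K disconnects L from K — these are bridges.

H-J, K-L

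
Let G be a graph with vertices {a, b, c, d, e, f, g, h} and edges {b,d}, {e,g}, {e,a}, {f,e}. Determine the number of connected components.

4

c is isolated — a component by itself.
h is isolated — a component by itself.
Starting from b we can reach b, d. That is one component of size 2.
Starting from a we can reach a, e, f, g. That is one component of size 4.
Total: 4 components.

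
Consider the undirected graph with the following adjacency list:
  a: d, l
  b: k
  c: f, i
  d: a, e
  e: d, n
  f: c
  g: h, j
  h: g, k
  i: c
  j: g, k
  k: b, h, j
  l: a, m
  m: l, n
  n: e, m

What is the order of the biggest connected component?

6

Starting from c we can reach c, f, i. That is one component of size 3.
Starting from b we can reach b, g, h, j, k. That is one component of size 5.
Starting from a we can reach a, d, e, l, m, n. That is one component of size 6.
The largest has 6 vertices.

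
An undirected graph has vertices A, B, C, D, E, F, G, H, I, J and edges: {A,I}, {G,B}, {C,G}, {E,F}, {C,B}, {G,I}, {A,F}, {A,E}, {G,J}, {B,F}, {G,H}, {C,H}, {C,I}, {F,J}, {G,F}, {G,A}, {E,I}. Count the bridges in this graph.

0

The edges on the cycle G-B-F-G are not bridges since each lies on that cycle.
Every edge lies on some cycle, so there are no bridges.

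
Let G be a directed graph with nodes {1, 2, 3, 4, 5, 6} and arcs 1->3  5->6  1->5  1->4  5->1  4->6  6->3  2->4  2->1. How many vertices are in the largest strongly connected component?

{1, 5} are all mutually reachable — one SCC of size 2.
{2} is an SCC by itself.
{4} is an SCC by itself.
{3} is an SCC by itself.
{6} is an SCC by itself.
The largest has 2 vertices.

2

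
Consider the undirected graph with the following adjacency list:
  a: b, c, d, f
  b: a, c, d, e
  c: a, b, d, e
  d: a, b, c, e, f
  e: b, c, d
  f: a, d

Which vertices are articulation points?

none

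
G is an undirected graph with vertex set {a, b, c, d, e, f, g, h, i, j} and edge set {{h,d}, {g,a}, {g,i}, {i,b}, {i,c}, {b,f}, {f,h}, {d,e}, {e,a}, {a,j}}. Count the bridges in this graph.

The edges on the cycle g-i-b-f-h-d-e-a-g are not bridges since each lies on that cycle.
But removing i–c disconnects i from c; removing j–a disconnects j from a — these are bridges.
That makes 2 bridges.

2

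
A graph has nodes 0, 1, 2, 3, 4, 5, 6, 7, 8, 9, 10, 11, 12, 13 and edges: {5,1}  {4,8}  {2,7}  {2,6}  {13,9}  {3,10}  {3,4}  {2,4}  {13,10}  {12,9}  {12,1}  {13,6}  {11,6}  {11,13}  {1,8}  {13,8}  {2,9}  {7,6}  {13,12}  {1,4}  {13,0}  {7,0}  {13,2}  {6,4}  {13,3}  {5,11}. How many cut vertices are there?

0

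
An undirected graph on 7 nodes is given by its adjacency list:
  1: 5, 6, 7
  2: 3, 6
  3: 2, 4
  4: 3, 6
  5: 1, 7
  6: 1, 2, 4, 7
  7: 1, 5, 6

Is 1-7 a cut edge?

No

After removing 1-7, the path 1-6-7 still connects them, so the edge is not a bridge.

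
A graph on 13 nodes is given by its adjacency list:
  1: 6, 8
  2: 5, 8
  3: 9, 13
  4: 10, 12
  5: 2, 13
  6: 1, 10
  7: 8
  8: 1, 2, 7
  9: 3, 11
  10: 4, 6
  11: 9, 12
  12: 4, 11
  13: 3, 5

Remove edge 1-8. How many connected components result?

1

1 and 8 are still connected via 1-6-10-4-12-11-9-3-13-5-2-8, so the component count stays at 1.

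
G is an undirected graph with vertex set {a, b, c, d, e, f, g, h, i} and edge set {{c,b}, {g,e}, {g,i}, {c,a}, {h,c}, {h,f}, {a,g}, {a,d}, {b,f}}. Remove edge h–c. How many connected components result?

h and c are still connected via h-f-b-c, so the component count stays at 1.

1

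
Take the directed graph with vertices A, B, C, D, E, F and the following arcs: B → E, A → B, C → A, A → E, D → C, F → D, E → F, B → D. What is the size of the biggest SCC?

{A, B, C, D, E, F} are all mutually reachable — one SCC of size 6.
The largest has 6 vertices.

6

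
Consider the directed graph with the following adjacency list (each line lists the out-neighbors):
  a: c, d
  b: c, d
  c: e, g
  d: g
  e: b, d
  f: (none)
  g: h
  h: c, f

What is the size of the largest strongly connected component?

6

{b, c, d, e, g, h} are all mutually reachable — one SCC of size 6.
{f} is an SCC by itself.
{a} is an SCC by itself.
The largest has 6 vertices.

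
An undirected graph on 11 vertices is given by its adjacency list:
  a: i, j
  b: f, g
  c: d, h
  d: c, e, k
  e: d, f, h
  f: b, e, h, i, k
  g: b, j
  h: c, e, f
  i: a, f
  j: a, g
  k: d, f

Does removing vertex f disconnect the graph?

Yes

Deleting f raises the number of components from 1 to 2, so f is a cut vertex.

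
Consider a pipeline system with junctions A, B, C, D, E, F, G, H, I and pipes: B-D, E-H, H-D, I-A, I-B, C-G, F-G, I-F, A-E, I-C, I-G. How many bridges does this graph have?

0

The edges on the cycle I-A-E-H-D-B-I are not bridges since each lies on that cycle.
Every edge lies on some cycle, so there are no bridges.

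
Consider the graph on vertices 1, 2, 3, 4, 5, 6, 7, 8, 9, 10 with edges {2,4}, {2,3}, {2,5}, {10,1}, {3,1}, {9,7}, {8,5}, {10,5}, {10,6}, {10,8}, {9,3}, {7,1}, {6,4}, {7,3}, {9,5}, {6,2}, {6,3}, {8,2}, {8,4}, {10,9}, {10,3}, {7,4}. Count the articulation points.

Removing 10, for instance, still leaves 1 component. No single vertex removal increases the component count — the graph has no articulation points.

0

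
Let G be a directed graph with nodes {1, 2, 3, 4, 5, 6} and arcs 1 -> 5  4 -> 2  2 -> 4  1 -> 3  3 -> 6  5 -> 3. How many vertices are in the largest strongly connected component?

2

{2, 4} are all mutually reachable — one SCC of size 2.
{3} is an SCC by itself.
{5} is an SCC by itself.
{6} is an SCC by itself.
{1} is an SCC by itself.
The largest has 2 vertices.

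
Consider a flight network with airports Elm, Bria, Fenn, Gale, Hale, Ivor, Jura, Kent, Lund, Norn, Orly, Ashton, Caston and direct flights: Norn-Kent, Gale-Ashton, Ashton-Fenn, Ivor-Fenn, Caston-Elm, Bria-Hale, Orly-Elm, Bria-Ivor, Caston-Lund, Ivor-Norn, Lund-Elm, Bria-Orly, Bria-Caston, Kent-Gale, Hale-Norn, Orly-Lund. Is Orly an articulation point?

No

Deleting Orly leaves 2 components (was 2), so Orly is not a cut vertex.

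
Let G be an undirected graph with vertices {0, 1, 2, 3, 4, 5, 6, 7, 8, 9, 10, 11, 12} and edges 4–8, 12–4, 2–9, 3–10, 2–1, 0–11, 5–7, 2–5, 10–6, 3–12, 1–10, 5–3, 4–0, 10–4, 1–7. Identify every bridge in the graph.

0-11, 0-4, 10-6, 2-9, 4-8

The edges on the cycle 2-5-3-12-4-10-1-2 are not bridges since each lies on that cycle.
But removing 10–6 disconnects 10 from 6; removing 4–0 disconnects 4 from 0; removing 2–9 disconnects 2 from 9; removing 11–0 disconnects 11 from 0 — these are bridges.
In total 5 edges are bridges.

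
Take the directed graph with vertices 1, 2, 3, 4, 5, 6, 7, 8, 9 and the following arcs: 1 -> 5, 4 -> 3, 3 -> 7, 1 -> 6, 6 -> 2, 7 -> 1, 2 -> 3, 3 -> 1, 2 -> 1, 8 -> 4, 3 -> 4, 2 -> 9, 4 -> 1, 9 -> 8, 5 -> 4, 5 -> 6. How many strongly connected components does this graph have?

1

{1, 2, 3, 4, 5, 6, 7, 8, 9} are all mutually reachable — one SCC of size 9.
That gives 1 strongly connected component.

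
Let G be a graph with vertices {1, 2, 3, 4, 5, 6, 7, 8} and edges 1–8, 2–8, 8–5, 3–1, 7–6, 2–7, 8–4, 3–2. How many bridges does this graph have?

The edges on the cycle 3-1-8-2-3 are not bridges since each lies on that cycle.
But removing 8–4 disconnects 8 from 4; removing 7–6 disconnects 7 from 6; removing 7–2 disconnects 7 from 2; removing 5–8 disconnects 5 from 8 — these are bridges.
That makes 4 bridges.

4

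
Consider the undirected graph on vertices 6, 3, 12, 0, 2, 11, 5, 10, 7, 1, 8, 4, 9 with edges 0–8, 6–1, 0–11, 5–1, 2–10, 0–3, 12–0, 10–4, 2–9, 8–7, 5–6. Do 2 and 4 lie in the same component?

Yes

From 2 we can reach 2, 4, 9, 10, which includes 4.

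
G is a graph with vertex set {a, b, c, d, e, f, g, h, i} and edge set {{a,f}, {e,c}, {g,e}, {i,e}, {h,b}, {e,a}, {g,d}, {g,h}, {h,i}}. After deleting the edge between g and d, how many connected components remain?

Before removal there is 1 component.
g–d is a bridge — removing it separates g's side from d's side.
After removal: 2 components.

2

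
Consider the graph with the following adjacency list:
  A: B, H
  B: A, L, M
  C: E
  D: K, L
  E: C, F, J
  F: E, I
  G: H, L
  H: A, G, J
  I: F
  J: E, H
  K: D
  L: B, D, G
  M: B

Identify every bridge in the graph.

The edges on the cycle G-H-A-B-L-G are not bridges since each lies on that cycle.
But removing C-E disconnects C from E; removing L-D disconnects L from D; removing J-E disconnects J from E; removing F-E disconnects F from E — these are bridges.
In total 8 edges are bridges.

B-M, C-E, D-K, D-L, E-F, E-J, F-I, H-J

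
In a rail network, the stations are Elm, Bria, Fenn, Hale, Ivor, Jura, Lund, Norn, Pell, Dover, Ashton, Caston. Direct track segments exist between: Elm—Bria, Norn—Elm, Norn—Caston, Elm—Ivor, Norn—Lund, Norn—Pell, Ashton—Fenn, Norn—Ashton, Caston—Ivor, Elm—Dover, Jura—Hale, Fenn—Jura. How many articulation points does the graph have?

5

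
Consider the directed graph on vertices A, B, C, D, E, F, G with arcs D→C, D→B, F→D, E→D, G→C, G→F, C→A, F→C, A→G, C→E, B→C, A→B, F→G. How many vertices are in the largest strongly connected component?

7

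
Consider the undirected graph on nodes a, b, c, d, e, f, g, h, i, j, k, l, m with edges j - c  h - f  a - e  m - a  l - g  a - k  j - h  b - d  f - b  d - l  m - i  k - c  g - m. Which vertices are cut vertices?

Removing a increases the component count from 1 to 2, so a is a cut vertex.
Removing m increases the component count from 1 to 2, so m is a cut vertex.
By contrast removing f leaves 1 component; it is not a cut vertex. No other vertex is a cut vertex either.

a, m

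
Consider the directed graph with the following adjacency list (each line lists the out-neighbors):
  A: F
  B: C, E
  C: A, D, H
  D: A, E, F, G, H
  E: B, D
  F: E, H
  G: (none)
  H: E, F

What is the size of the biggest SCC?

7

{A, B, C, D, E, F, H} are all mutually reachable — one SCC of size 7.
{G} is an SCC by itself.
The largest has 7 vertices.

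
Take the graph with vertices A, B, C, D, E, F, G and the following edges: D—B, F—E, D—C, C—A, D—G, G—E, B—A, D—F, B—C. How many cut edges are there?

The edges on the cycle D-B-A-C-D are not bridges since each lies on that cycle.
Every edge lies on some cycle, so there are no bridges.

0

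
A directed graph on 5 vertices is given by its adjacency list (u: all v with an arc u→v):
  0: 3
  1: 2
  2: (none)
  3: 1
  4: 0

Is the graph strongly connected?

There is no directed path from 0 to 4, so the graph is not strongly connected.

No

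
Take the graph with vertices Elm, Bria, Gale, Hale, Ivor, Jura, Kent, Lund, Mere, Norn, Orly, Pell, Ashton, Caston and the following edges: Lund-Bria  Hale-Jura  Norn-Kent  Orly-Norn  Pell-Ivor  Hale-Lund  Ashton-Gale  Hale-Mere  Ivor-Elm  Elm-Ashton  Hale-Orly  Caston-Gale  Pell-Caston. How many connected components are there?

2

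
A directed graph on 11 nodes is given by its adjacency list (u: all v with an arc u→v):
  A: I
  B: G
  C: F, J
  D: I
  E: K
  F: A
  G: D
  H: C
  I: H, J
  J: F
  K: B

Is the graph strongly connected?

No

There is no directed path from D to E, so the graph is not strongly connected.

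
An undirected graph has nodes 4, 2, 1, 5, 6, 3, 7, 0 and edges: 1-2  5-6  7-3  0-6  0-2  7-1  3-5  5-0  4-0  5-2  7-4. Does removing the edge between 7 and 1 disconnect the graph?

After removing 7-1, the path 7-4-0-2-1 still connects them, so the edge is not a bridge.

No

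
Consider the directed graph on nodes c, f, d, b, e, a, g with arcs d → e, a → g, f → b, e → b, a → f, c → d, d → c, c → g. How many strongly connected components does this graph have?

6

{c, d} are all mutually reachable — one SCC of size 2.
{f} is an SCC by itself.
{b} is an SCC by itself.
{a} is an SCC by itself.
{e} is an SCC by itself.
(and 1 more singleton SCC)
That gives 6 strongly connected components.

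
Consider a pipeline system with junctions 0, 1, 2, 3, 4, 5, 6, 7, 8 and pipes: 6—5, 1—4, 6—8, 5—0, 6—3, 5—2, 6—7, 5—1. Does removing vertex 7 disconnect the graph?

Deleting 7 leaves 1 component (was 1), so 7 is not a cut vertex.

No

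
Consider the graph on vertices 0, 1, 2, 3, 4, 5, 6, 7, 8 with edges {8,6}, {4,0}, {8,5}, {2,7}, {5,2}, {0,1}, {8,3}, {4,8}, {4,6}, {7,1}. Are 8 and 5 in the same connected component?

From 8 we can reach 0, 1, 2, 3, 4, 5, 6, 7, 8, which includes 5.

Yes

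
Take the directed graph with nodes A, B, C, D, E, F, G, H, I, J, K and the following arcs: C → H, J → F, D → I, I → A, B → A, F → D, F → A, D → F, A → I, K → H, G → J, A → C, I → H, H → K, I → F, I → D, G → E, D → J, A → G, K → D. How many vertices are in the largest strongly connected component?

{A, C, D, F, G, H, I, J, K} are all mutually reachable — one SCC of size 9.
{B} is an SCC by itself.
{E} is an SCC by itself.
The largest has 9 vertices.

9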